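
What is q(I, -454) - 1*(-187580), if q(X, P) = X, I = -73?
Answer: 187507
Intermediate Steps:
q(I, -454) - 1*(-187580) = -73 - 1*(-187580) = -73 + 187580 = 187507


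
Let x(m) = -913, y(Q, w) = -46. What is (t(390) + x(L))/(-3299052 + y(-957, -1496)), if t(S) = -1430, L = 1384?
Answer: 213/299918 ≈ 0.00071019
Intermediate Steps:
(t(390) + x(L))/(-3299052 + y(-957, -1496)) = (-1430 - 913)/(-3299052 - 46) = -2343/(-3299098) = -2343*(-1/3299098) = 213/299918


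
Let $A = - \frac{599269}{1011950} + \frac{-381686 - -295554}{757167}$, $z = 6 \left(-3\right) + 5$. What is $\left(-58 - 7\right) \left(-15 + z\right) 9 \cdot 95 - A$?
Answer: $\frac{1192307929053953323}{766215145650} \approx 1.5561 \cdot 10^{6}$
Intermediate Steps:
$z = -13$ ($z = -18 + 5 = -13$)
$A = - \frac{540907988323}{766215145650}$ ($A = \left(-599269\right) \frac{1}{1011950} + \left(-381686 + 295554\right) \frac{1}{757167} = - \frac{599269}{1011950} - \frac{86132}{757167} = - \frac{540907988323}{766215145650} \approx -0.70595$)
$\left(-58 - 7\right) \left(-15 + z\right) 9 \cdot 95 - A = \left(-58 - 7\right) \left(-15 - 13\right) 9 \cdot 95 - - \frac{540907988323}{766215145650} = \left(-65\right) \left(-28\right) 9 \cdot 95 + \frac{540907988323}{766215145650} = 1820 \cdot 9 \cdot 95 + \frac{540907988323}{766215145650} = 16380 \cdot 95 + \frac{540907988323}{766215145650} = 1556100 + \frac{540907988323}{766215145650} = \frac{1192307929053953323}{766215145650}$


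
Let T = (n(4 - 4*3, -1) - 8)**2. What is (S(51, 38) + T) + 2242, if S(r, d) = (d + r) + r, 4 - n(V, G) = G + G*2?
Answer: 2383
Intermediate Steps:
n(V, G) = 4 - 3*G (n(V, G) = 4 - (G + G*2) = 4 - (G + 2*G) = 4 - 3*G)
S(r, d) = d + 2*r
T = 1 (T = ((4 - 3*(-1)) - 8)**2 = ((4 + 3) - 8)**2 = (7 - 8)**2 = (-1)**2 = 1)
(S(51, 38) + T) + 2242 = ((38 + 2*51) + 1) + 2242 = ((38 + 102) + 1) + 2242 = (140 + 1) + 2242 = 141 + 2242 = 2383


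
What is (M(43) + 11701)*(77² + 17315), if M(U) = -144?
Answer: 268630908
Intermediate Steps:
(M(43) + 11701)*(77² + 17315) = (-144 + 11701)*(77² + 17315) = 11557*(5929 + 17315) = 11557*23244 = 268630908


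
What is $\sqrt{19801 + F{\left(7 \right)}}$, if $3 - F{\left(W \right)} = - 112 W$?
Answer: $2 \sqrt{5147} \approx 143.49$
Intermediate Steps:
$F{\left(W \right)} = 3 + 112 W$ ($F{\left(W \right)} = 3 - - 112 W = 3 + 112 W$)
$\sqrt{19801 + F{\left(7 \right)}} = \sqrt{19801 + \left(3 + 112 \cdot 7\right)} = \sqrt{19801 + \left(3 + 784\right)} = \sqrt{19801 + 787} = \sqrt{20588} = 2 \sqrt{5147}$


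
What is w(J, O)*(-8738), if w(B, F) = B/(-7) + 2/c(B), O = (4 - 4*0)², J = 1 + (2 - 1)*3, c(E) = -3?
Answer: 227188/21 ≈ 10818.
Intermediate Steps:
J = 4 (J = 1 + 1*3 = 1 + 3 = 4)
O = 16 (O = (4 + 0)² = 4² = 16)
w(B, F) = -⅔ - B/7 (w(B, F) = B/(-7) + 2/(-3) = B*(-⅐) + 2*(-⅓) = -B/7 - ⅔ = -⅔ - B/7)
w(J, O)*(-8738) = (-⅔ - ⅐*4)*(-8738) = (-⅔ - 4/7)*(-8738) = -26/21*(-8738) = 227188/21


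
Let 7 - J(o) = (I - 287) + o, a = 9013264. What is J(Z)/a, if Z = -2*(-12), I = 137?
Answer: 133/9013264 ≈ 1.4756e-5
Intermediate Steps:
Z = 24
J(o) = 157 - o (J(o) = 7 - ((137 - 287) + o) = 7 - (-150 + o) = 7 + (150 - o) = 157 - o)
J(Z)/a = (157 - 1*24)/9013264 = (157 - 24)*(1/9013264) = 133*(1/9013264) = 133/9013264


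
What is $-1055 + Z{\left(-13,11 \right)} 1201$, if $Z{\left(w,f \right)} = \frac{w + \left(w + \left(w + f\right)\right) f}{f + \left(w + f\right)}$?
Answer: $- \frac{223273}{9} \approx -24808.0$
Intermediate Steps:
$Z{\left(w,f \right)} = \frac{w + f \left(f + 2 w\right)}{w + 2 f}$ ($Z{\left(w,f \right)} = \frac{w + \left(w + \left(f + w\right)\right) f}{f + \left(f + w\right)} = \frac{w + \left(f + 2 w\right) f}{w + 2 f} = \frac{w + f \left(f + 2 w\right)}{w + 2 f}$)
$-1055 + Z{\left(-13,11 \right)} 1201 = -1055 + \frac{-13 + 11^{2} + 2 \cdot 11 \left(-13\right)}{-13 + 2 \cdot 11} \cdot 1201 = -1055 + \frac{-13 + 121 - 286}{-13 + 22} \cdot 1201 = -1055 + \frac{1}{9} \left(-178\right) 1201 = -1055 - \frac{213778}{9} = - \frac{223273}{9}$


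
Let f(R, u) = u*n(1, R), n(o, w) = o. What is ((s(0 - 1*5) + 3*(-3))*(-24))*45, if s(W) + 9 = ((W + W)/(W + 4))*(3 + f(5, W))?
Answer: 41040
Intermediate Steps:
f(R, u) = u (f(R, u) = u*1 = u)
s(W) = -9 + 2*W*(3 + W)/(4 + W) (s(W) = -9 + ((W + W)/(W + 4))*(3 + W) = -9 + ((2*W)/(4 + W))*(3 + W) = -9 + (2*W/(4 + W))*(3 + W) = -9 + 2*W*(3 + W)/(4 + W))
((s(0 - 1*5) + 3*(-3))*(-24))*45 = (((-36 - 3*(0 - 1*5) + 2*(0 - 1*5)**2)/(4 + (0 - 1*5)) + 3*(-3))*(-24))*45 = (((-36 - 3*(0 - 5) + 2*(0 - 5)**2)/(4 + (0 - 5)) - 9)*(-24))*45 = (((-36 - 3*(-5) + 2*(-5)**2)/(4 - 5) - 9)*(-24))*45 = (((-36 + 15 + 2*25)/(-1) - 9)*(-24))*45 = ((-(-36 + 15 + 50) - 9)*(-24))*45 = ((-1*29 - 9)*(-24))*45 = ((-29 - 9)*(-24))*45 = -38*(-24)*45 = 912*45 = 41040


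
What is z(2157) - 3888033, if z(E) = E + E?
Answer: -3883719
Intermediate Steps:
z(E) = 2*E
z(2157) - 3888033 = 2*2157 - 3888033 = 4314 - 3888033 = -3883719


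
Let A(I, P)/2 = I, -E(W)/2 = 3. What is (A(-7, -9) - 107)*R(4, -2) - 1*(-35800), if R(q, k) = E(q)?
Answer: 36526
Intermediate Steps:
E(W) = -6 (E(W) = -2*3 = -6)
R(q, k) = -6
A(I, P) = 2*I
(A(-7, -9) - 107)*R(4, -2) - 1*(-35800) = (2*(-7) - 107)*(-6) - 1*(-35800) = (-14 - 107)*(-6) + 35800 = -121*(-6) + 35800 = 726 + 35800 = 36526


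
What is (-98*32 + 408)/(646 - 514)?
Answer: -62/3 ≈ -20.667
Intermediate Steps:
(-98*32 + 408)/(646 - 514) = (-3136 + 408)/132 = -2728*1/132 = -62/3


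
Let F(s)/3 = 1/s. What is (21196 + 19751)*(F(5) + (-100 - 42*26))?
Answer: -243921279/5 ≈ -4.8784e+7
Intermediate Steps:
F(s) = 3/s
(21196 + 19751)*(F(5) + (-100 - 42*26)) = (21196 + 19751)*(3/5 + (-100 - 42*26)) = 40947*(3*(1/5) + (-100 - 1092)) = 40947*(3/5 - 1192) = 40947*(-5957/5) = -243921279/5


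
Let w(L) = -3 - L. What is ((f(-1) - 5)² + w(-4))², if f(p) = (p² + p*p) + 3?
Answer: 1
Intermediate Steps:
f(p) = 3 + 2*p² (f(p) = (p² + p²) + 3 = 2*p² + 3 = 3 + 2*p²)
((f(-1) - 5)² + w(-4))² = (((3 + 2*(-1)²) - 5)² + (-3 - 1*(-4)))² = (((3 + 2*1) - 5)² + (-3 + 4))² = (((3 + 2) - 5)² + 1)² = ((5 - 5)² + 1)² = (0² + 1)² = (0 + 1)² = 1² = 1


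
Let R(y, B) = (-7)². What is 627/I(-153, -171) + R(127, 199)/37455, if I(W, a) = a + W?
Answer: -2607601/1348380 ≈ -1.9339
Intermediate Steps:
I(W, a) = W + a
R(y, B) = 49
627/I(-153, -171) + R(127, 199)/37455 = 627/(-153 - 171) + 49/37455 = 627/(-324) + 49*(1/37455) = 627*(-1/324) + 49/37455 = -209/108 + 49/37455 = -2607601/1348380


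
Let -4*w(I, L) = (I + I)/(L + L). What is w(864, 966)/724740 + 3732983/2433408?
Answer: 36298007533661/23661473861760 ≈ 1.5341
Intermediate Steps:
w(I, L) = -I/(4*L) (w(I, L) = -(I + I)/(4*(L + L)) = -2*I/(4*(2*L)) = -2*I*1/(2*L)/4 = -I/(4*L))
w(864, 966)/724740 + 3732983/2433408 = -¼*864/966/724740 + 3732983/2433408 = -¼*864*1/966*(1/724740) + 3732983*(1/2433408) = -36/161*1/724740 + 3732983/2433408 = -3/9723595 + 3732983/2433408 = 36298007533661/23661473861760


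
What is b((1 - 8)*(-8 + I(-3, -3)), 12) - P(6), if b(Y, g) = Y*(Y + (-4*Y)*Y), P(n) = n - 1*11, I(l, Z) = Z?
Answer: -1820198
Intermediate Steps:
P(n) = -11 + n (P(n) = n - 11 = -11 + n)
b(Y, g) = Y*(Y - 4*Y**2)
b((1 - 8)*(-8 + I(-3, -3)), 12) - P(6) = ((1 - 8)*(-8 - 3))**2*(1 - 4*(1 - 8)*(-8 - 3)) - (-11 + 6) = (-7*(-11))**2*(1 - (-28)*(-11)) - 1*(-5) = 77**2*(1 - 4*77) + 5 = 5929*(1 - 308) + 5 = 5929*(-307) + 5 = -1820203 + 5 = -1820198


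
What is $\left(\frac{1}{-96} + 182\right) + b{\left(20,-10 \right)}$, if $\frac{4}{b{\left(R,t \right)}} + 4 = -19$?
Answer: $\frac{401449}{2208} \approx 181.82$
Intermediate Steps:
$b{\left(R,t \right)} = - \frac{4}{23}$ ($b{\left(R,t \right)} = \frac{4}{-4 - 19} = \frac{4}{-23} = 4 \left(- \frac{1}{23}\right) = - \frac{4}{23}$)
$\left(\frac{1}{-96} + 182\right) + b{\left(20,-10 \right)} = \left(\frac{1}{-96} + 182\right) - \frac{4}{23} = \left(- \frac{1}{96} + 182\right) - \frac{4}{23} = \frac{17471}{96} - \frac{4}{23} = \frac{401449}{2208}$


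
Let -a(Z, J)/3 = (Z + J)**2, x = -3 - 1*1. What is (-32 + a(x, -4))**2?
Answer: 50176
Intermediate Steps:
x = -4 (x = -3 - 1 = -4)
a(Z, J) = -3*(J + Z)**2 (a(Z, J) = -3*(Z + J)**2 = -3*(J + Z)**2)
(-32 + a(x, -4))**2 = (-32 - 3*(-4 - 4)**2)**2 = (-32 - 3*(-8)**2)**2 = (-32 - 3*64)**2 = (-32 - 192)**2 = (-224)**2 = 50176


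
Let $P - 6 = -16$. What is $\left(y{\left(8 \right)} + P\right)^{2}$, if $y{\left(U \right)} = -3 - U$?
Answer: $441$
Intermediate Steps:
$P = -10$ ($P = 6 - 16 = -10$)
$\left(y{\left(8 \right)} + P\right)^{2} = \left(\left(-3 - 8\right) - 10\right)^{2} = \left(-11 - 10\right)^{2} = \left(-21\right)^{2} = 441$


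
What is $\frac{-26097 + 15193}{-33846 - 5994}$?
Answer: $\frac{1363}{4980} \approx 0.27369$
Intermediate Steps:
$\frac{-26097 + 15193}{-33846 - 5994} = - \frac{10904}{-39840} = \left(-10904\right) \left(- \frac{1}{39840}\right) = \frac{1363}{4980}$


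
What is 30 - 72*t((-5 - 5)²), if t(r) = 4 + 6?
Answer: -690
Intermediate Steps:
t(r) = 10
30 - 72*t((-5 - 5)²) = 30 - 72*10 = 30 - 720 = -690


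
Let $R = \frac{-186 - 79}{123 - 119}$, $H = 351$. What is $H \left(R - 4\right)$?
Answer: $- \frac{98631}{4} \approx -24658.0$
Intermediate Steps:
$R = - \frac{265}{4} \approx -66.25$
$H \left(R - 4\right) = 351 \left(- \frac{265}{4} - 4\right) = 351 \left(- \frac{281}{4}\right) = - \frac{98631}{4}$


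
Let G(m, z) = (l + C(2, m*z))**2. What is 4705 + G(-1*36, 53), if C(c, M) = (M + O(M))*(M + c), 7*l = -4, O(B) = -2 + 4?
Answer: 646677169533649/49 ≈ 1.3197e+13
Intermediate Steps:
O(B) = 2
l = -4/7 (l = (1/7)*(-4) = -4/7 ≈ -0.57143)
C(c, M) = (2 + M)*(M + c) (C(c, M) = (M + 2)*(M + c) = (2 + M)*(M + c))
G(m, z) = (24/7 + m**2*z**2 + 4*m*z)**2 (G(m, z) = (-4/7 + ((m*z)**2 + 2*(m*z) + 2*2 + (m*z)*2))**2 = (-4/7 + (m**2*z**2 + 2*m*z + 4 + 2*m*z))**2 = (-4/7 + (4 + m**2*z**2 + 4*m*z))**2 = (24/7 + m**2*z**2 + 4*m*z)**2)
4705 + G(-1*36, 53) = 4705 + (24 + 7*(-1*36)**2*53**2 + 28*(-1*36)*53)**2/49 = 4705 + (24 + 7*(-36)**2*2809 + 28*(-36)*53)**2/49 = 4705 + (24 + 7*1296*2809 - 53424)**2/49 = 4705 + (24 + 25483248 - 53424)**2/49 = 4705 + (1/49)*25429848**2 = 4705 + (1/49)*646677169303104 = 4705 + 646677169303104/49 = 646677169533649/49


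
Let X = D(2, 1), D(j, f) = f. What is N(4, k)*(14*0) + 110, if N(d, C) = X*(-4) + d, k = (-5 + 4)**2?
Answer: 110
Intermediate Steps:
k = 1 (k = (-1)**2 = 1)
X = 1
N(d, C) = -4 + d (N(d, C) = 1*(-4) + d = -4 + d)
N(4, k)*(14*0) + 110 = (-4 + 4)*(14*0) + 110 = 0*0 + 110 = 0 + 110 = 110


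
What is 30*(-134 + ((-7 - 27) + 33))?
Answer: -4050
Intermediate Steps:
30*(-134 + ((-7 - 27) + 33)) = 30*(-134 + (-34 + 33)) = 30*(-134 - 1) = 30*(-135) = -4050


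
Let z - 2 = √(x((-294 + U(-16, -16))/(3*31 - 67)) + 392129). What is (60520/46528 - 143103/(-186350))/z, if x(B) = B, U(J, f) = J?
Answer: -14573161187/1381174279163000 + 1121012399*√66267786/2762348558326000 ≈ 0.0032930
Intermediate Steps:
z = 2 + √66267786/13 (z = 2 + √((-294 - 16)/(3*31 - 67) + 392129) = 2 + √(-310/(93 - 67) + 392129) = 2 + √(-310/26 + 392129) = 2 + √(-310*1/26 + 392129) = 2 + √(-155/13 + 392129) = 2 + √(5097522/13) = 2 + √66267786/13 ≈ 628.19)
(60520/46528 - 143103/(-186350))/z = (60520/46528 - 143103/(-186350))/(2 + √66267786/13) = (60520*(1/46528) - 143103*(-1/186350))/(2 + √66267786/13) = (7565/5816 + 143103/186350)/(2 + √66267786/13) = 1121012399/(541905800*(2 + √66267786/13))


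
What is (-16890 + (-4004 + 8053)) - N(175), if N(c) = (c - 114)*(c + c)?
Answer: -34191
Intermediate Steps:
N(c) = 2*c*(-114 + c) (N(c) = (-114 + c)*(2*c) = 2*c*(-114 + c))
(-16890 + (-4004 + 8053)) - N(175) = (-16890 + (-4004 + 8053)) - 2*175*(-114 + 175) = (-16890 + 4049) - 2*175*61 = -12841 - 1*21350 = -12841 - 21350 = -34191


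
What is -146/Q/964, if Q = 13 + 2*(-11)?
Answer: 73/4338 ≈ 0.016828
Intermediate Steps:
Q = -9 (Q = 13 - 22 = -9)
-146/Q/964 = -146/(-9)/964 = -146*(-1/9)*(1/964) = (146/9)*(1/964) = 73/4338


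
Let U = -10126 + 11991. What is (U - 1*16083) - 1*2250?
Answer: -16468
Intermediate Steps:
U = 1865
(U - 1*16083) - 1*2250 = (1865 - 1*16083) - 1*2250 = (1865 - 16083) - 2250 = -14218 - 2250 = -16468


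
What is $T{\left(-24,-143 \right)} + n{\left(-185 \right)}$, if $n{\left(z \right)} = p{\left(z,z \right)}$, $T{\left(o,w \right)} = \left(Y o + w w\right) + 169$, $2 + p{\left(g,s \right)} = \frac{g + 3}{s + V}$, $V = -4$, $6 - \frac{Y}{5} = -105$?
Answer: $\frac{197018}{27} \approx 7297.0$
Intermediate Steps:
$Y = 555$ ($Y = 30 - -525 = 30 + 525 = 555$)
$p{\left(g,s \right)} = -2 + \frac{3 + g}{-4 + s}$ ($p{\left(g,s \right)} = -2 + \frac{g + 3}{s - 4} = -2 + \frac{3 + g}{-4 + s}$)
$T{\left(o,w \right)} = 169 + w^{2} + 555 o$ ($T{\left(o,w \right)} = \left(555 o + w w\right) + 169 = \left(555 o + w^{2}\right) + 169 = \left(w^{2} + 555 o\right) + 169 = 169 + w^{2} + 555 o$)
$n{\left(z \right)} = \frac{11 - z}{-4 + z}$ ($n{\left(z \right)} = \frac{11 + z - 2 z}{-4 + z} = \frac{11 - z}{-4 + z}$)
$T{\left(-24,-143 \right)} + n{\left(-185 \right)} = \left(169 + \left(-143\right)^{2} + 555 \left(-24\right)\right) + \frac{11 - -185}{-4 - 185} = \left(169 + 20449 - 13320\right) + \frac{11 + 185}{-189} = 7298 - \frac{28}{27} = \frac{197018}{27}$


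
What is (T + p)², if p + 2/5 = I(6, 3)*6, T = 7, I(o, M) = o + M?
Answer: 91809/25 ≈ 3672.4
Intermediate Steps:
I(o, M) = M + o
p = 268/5 (p = -⅖ + (3 + 6)*6 = -⅖ + 9*6 = -⅖ + 54 = 268/5 ≈ 53.600)
(T + p)² = (7 + 268/5)² = (303/5)² = 91809/25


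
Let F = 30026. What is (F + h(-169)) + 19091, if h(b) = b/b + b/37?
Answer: 1817197/37 ≈ 49113.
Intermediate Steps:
h(b) = 1 + b/37 (h(b) = 1 + b*(1/37) = 1 + b/37)
(F + h(-169)) + 19091 = (30026 + (1 + (1/37)*(-169))) + 19091 = (30026 + (1 - 169/37)) + 19091 = (30026 - 132/37) + 19091 = 1110830/37 + 19091 = 1817197/37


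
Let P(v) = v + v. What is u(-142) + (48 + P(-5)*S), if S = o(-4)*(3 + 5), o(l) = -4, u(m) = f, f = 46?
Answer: 414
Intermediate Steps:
u(m) = 46
P(v) = 2*v
S = -32 (S = -4*(3 + 5) = -4*8 = -32)
u(-142) + (48 + P(-5)*S) = 46 + (48 + (2*(-5))*(-32)) = 46 + (48 - 10*(-32)) = 46 + (48 + 320) = 46 + 368 = 414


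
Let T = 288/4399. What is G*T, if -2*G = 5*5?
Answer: -3600/4399 ≈ -0.81837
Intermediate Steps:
G = -25/2 (G = -5*5/2 = -½*25 = -25/2 ≈ -12.500)
T = 288/4399 (T = 288*(1/4399) = 288/4399 ≈ 0.065469)
G*T = -25/2*288/4399 = -3600/4399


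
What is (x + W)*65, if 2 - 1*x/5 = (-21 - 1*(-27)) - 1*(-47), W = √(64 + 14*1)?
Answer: -16575 + 65*√78 ≈ -16001.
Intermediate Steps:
W = √78 (W = √(64 + 14) = √78 ≈ 8.8318)
x = -255 (x = 10 - 5*((-21 - 1*(-27)) - 1*(-47)) = 10 - 5*((-21 + 27) + 47) = 10 - 5*(6 + 47) = 10 - 5*53 = 10 - 265 = -255)
(x + W)*65 = (-255 + √78)*65 = -16575 + 65*√78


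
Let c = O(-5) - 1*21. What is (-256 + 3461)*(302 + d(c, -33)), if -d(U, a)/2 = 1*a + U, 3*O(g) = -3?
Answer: 1320460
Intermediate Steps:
O(g) = -1 (O(g) = (⅓)*(-3) = -1)
c = -22 (c = -1 - 1*21 = -1 - 21 = -22)
d(U, a) = -2*U - 2*a (d(U, a) = -2*(1*a + U) = -2*(a + U) = -2*(U + a) = -2*U - 2*a)
(-256 + 3461)*(302 + d(c, -33)) = (-256 + 3461)*(302 + (-2*(-22) - 2*(-33))) = 3205*(302 + (44 + 66)) = 3205*(302 + 110) = 3205*412 = 1320460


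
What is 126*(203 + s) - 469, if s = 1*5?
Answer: 25739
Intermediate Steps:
s = 5
126*(203 + s) - 469 = 126*(203 + 5) - 469 = 126*208 - 469 = 26208 - 469 = 25739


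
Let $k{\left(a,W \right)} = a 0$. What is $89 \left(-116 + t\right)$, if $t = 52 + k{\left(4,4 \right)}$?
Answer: $-5696$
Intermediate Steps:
$k{\left(a,W \right)} = 0$
$t = 52$ ($t = 52 + 0 = 52$)
$89 \left(-116 + t\right) = 89 \left(-116 + 52\right) = 89 \left(-64\right) = -5696$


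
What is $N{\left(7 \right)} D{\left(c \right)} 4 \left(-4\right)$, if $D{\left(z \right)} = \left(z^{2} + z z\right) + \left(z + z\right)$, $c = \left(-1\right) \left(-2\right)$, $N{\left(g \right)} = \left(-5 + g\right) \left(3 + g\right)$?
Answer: $-3840$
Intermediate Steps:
$c = 2$
$D{\left(z \right)} = 2 z + 2 z^{2}$ ($D{\left(z \right)} = \left(z^{2} + z^{2}\right) + 2 z = 2 z^{2} + 2 z = 2 z + 2 z^{2}$)
$N{\left(7 \right)} D{\left(c \right)} 4 \left(-4\right) = \left(-15 + 7^{2} - 14\right) 2 \cdot 2 \left(1 + 2\right) 4 \left(-4\right) = \left(-15 + 49 - 14\right) 2 \cdot 2 \cdot 3 \left(-16\right) = 20 \cdot 12 \left(-16\right) = 240 \left(-16\right) = -3840$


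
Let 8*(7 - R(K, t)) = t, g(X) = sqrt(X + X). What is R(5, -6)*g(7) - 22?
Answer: -22 + 31*sqrt(14)/4 ≈ 6.9978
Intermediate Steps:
g(X) = sqrt(2)*sqrt(X) (g(X) = sqrt(2*X) = sqrt(2)*sqrt(X))
R(K, t) = 7 - t/8
R(5, -6)*g(7) - 22 = (7 - 1/8*(-6))*(sqrt(2)*sqrt(7)) - 22 = (7 + 3/4)*sqrt(14) - 22 = 31*sqrt(14)/4 - 22 = -22 + 31*sqrt(14)/4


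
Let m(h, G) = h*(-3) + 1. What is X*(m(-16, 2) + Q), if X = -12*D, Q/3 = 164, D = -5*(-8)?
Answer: -259680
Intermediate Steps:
D = 40
m(h, G) = 1 - 3*h (m(h, G) = -3*h + 1 = 1 - 3*h)
Q = 492 (Q = 3*164 = 492)
X = -480 (X = -12*40 = -480)
X*(m(-16, 2) + Q) = -480*((1 - 3*(-16)) + 492) = -480*((1 + 48) + 492) = -480*(49 + 492) = -480*541 = -259680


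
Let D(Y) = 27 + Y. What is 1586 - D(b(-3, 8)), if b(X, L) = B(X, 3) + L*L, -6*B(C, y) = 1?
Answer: 8971/6 ≈ 1495.2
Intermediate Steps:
B(C, y) = -1/6 (B(C, y) = -1/6*1 = -1/6)
b(X, L) = -1/6 + L**2 (b(X, L) = -1/6 + L*L = -1/6 + L**2)
1586 - D(b(-3, 8)) = 1586 - (27 + (-1/6 + 8**2)) = 1586 - (27 + (-1/6 + 64)) = 1586 - (27 + 383/6) = 1586 - 1*545/6 = 1586 - 545/6 = 8971/6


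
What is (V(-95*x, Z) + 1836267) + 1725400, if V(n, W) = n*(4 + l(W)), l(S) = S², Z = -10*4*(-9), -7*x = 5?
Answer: 86493569/7 ≈ 1.2356e+7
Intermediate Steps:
x = -5/7 (x = -⅐*5 = -5/7 ≈ -0.71429)
Z = 360 (Z = -40*(-9) = 360)
V(n, W) = n*(4 + W²)
(V(-95*x, Z) + 1836267) + 1725400 = ((-95*(-5/7))*(4 + 360²) + 1836267) + 1725400 = (475*(4 + 129600)/7 + 1836267) + 1725400 = ((475/7)*129604 + 1836267) + 1725400 = (61561900/7 + 1836267) + 1725400 = 74415769/7 + 1725400 = 86493569/7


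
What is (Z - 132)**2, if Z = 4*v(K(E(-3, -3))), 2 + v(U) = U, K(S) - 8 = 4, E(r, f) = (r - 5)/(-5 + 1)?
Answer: 8464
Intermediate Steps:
E(r, f) = 5/4 - r/4 (E(r, f) = (-5 + r)/(-4) = (-5 + r)*(-1/4) = 5/4 - r/4)
K(S) = 12 (K(S) = 8 + 4 = 12)
v(U) = -2 + U
Z = 40 (Z = 4*(-2 + 12) = 4*10 = 40)
(Z - 132)**2 = (40 - 132)**2 = (-92)**2 = 8464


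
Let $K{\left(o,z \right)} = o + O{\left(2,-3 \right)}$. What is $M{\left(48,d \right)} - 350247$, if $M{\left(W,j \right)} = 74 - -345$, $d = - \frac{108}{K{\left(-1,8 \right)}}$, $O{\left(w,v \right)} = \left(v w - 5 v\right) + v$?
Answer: $-349828$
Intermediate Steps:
$O{\left(w,v \right)} = - 4 v + v w$ ($O{\left(w,v \right)} = \left(- 5 v + v w\right) + v = - 4 v + v w$)
$K{\left(o,z \right)} = 6 + o$ ($K{\left(o,z \right)} = o - 3 \left(-4 + 2\right) = o - -6 = o + 6 = 6 + o$)
$d = - \frac{108}{5}$ ($d = - \frac{108}{6 - 1} = - \frac{108}{5} \approx -21.6$)
$M{\left(W,j \right)} = 419$ ($M{\left(W,j \right)} = 74 + 345 = 419$)
$M{\left(48,d \right)} - 350247 = 419 - 350247 = -349828$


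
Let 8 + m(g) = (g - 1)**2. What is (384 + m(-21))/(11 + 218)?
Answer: 860/229 ≈ 3.7555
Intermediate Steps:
m(g) = -8 + (-1 + g)**2 (m(g) = -8 + (g - 1)**2 = -8 + (-1 + g)**2)
(384 + m(-21))/(11 + 218) = (384 + (-8 + (-1 - 21)**2))/(11 + 218) = (384 + (-8 + (-22)**2))/229 = (384 + (-8 + 484))*(1/229) = (384 + 476)*(1/229) = 860*(1/229) = 860/229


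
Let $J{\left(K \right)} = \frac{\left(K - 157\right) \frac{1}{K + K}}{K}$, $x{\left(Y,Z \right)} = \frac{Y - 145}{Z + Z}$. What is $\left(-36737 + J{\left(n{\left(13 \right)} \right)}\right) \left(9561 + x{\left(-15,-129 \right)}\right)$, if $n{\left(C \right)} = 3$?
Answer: $- \frac{407913918790}{1161} \approx -3.5135 \cdot 10^{8}$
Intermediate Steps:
$x{\left(Y,Z \right)} = \frac{-145 + Y}{2 Z}$
$J{\left(K \right)} = \frac{-157 + K}{2 K^{2}}$ ($J{\left(K \right)} = \frac{\left(-157 + K\right) \frac{1}{2 K}}{K} = \frac{\frac{1}{2} \frac{1}{K} \left(-157 + K\right)}{K} = \frac{-157 + K}{2 K^{2}}$)
$\left(-36737 + J{\left(n{\left(13 \right)} \right)}\right) \left(9561 + x{\left(-15,-129 \right)}\right) = \left(-36737 + \frac{-157 + 3}{2 \cdot 9}\right) \left(9561 + \frac{-145 - 15}{2 \left(-129\right)}\right) = \left(-36737 + \frac{1}{2} \cdot \frac{1}{9} \left(-154\right)\right) \left(9561 + \frac{1}{2} \left(- \frac{1}{129}\right) \left(-160\right)\right) = \left(-36737 - \frac{77}{9}\right) \left(9561 + \frac{80}{129}\right) = \left(- \frac{330710}{9}\right) \frac{1233449}{129} = - \frac{407913918790}{1161}$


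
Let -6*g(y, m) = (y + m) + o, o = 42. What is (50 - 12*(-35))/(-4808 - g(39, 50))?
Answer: -60/611 ≈ -0.098200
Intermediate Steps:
g(y, m) = -7 - m/6 - y/6 (g(y, m) = -((y + m) + 42)/6 = -((m + y) + 42)/6 = -(42 + m + y)/6 = -7 - m/6 - y/6)
(50 - 12*(-35))/(-4808 - g(39, 50)) = (50 - 12*(-35))/(-4808 - (-7 - ⅙*50 - ⅙*39)) = (50 + 420)/(-4808 - (-7 - 25/3 - 13/2)) = 470/(-4808 - 1*(-131/6)) = 470/(-4808 + 131/6) = 470/(-28717/6) = 470*(-6/28717) = -60/611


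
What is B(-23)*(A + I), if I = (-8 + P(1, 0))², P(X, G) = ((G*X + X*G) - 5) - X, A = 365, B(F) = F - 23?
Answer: -25806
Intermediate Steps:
B(F) = -23 + F
P(X, G) = -5 - X + 2*G*X (P(X, G) = ((G*X + G*X) - 5) - X = (2*G*X - 5) - X = (-5 + 2*G*X) - X = -5 - X + 2*G*X)
I = 196 (I = (-8 + (-5 - 1*1 + 2*0*1))² = (-8 + (-5 - 1 + 0))² = (-8 - 6)² = (-14)² = 196)
B(-23)*(A + I) = (-23 - 23)*(365 + 196) = -46*561 = -25806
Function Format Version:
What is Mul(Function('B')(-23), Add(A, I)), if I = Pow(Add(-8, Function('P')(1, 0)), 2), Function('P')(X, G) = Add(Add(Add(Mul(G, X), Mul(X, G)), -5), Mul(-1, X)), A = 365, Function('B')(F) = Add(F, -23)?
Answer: -25806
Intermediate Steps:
Function('B')(F) = Add(-23, F)
Function('P')(X, G) = Add(-5, Mul(-1, X), Mul(2, G, X)) (Function('P')(X, G) = Add(Add(Add(Mul(G, X), Mul(G, X)), -5), Mul(-1, X)) = Add(Add(Mul(2, G, X), -5), Mul(-1, X)) = Add(Add(-5, Mul(2, G, X)), Mul(-1, X)) = Add(-5, Mul(-1, X), Mul(2, G, X)))
I = 196 (I = Pow(Add(-8, Add(-5, Mul(-1, 1), Mul(2, 0, 1))), 2) = Pow(Add(-8, Add(-5, -1, 0)), 2) = Pow(Add(-8, -6), 2) = Pow(-14, 2) = 196)
Mul(Function('B')(-23), Add(A, I)) = Mul(Add(-23, -23), Add(365, 196)) = Mul(-46, 561) = -25806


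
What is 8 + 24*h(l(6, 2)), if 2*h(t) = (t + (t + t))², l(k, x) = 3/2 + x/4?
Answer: 440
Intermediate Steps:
l(k, x) = 3/2 + x/4 (l(k, x) = 3*(½) + x*(¼) = 3/2 + x/4)
h(t) = 9*t²/2 (h(t) = (t + (t + t))²/2 = (t + 2*t)²/2 = (3*t)²/2 = (9*t²)/2 = 9*t²/2)
8 + 24*h(l(6, 2)) = 8 + 24*(9*(3/2 + (¼)*2)²/2) = 8 + 24*(9*(3/2 + ½)²/2) = 8 + 24*((9/2)*2²) = 8 + 24*((9/2)*4) = 8 + 24*18 = 8 + 432 = 440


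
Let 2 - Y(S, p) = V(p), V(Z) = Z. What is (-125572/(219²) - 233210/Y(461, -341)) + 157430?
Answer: 2578593522884/16450623 ≈ 1.5675e+5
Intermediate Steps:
Y(S, p) = 2 - p
(-125572/(219²) - 233210/Y(461, -341)) + 157430 = (-125572/(219²) - 233210/(2 - 1*(-341))) + 157430 = (-125572/47961 - 233210/(2 + 341)) + 157430 = (-125572*1/47961 - 233210/343) + 157430 = (-125572/47961 - 233210*1/343) + 157430 = (-125572/47961 - 233210/343) + 157430 = -11228056006/16450623 + 157430 = 2578593522884/16450623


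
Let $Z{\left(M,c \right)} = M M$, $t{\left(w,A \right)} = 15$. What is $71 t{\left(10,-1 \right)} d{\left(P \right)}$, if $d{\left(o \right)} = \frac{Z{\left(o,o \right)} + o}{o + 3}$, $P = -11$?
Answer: $- \frac{58575}{4} \approx -14644.0$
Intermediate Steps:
$Z{\left(M,c \right)} = M^{2}$
$d{\left(o \right)} = \frac{o + o^{2}}{3 + o}$ ($d{\left(o \right)} = \frac{o^{2} + o}{o + 3} = \frac{o + o^{2}}{3 + o}$)
$71 t{\left(10,-1 \right)} d{\left(P \right)} = 71 \cdot 15 \left(- \frac{11 \left(1 - 11\right)}{3 - 11}\right) = 1065 \left(\left(-11\right) \frac{1}{-8} \left(-10\right)\right) = 1065 \left(\left(-11\right) \left(- \frac{1}{8}\right) \left(-10\right)\right) = 1065 \left(- \frac{55}{4}\right) = - \frac{58575}{4}$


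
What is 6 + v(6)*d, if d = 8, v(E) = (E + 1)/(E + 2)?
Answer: 13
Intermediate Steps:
v(E) = (1 + E)/(2 + E)
6 + v(6)*d = 6 + ((1 + 6)/(2 + 6))*8 = 6 + (7/8)*8 = 6 + 7 = 13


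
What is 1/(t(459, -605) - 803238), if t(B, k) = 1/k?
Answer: -605/485958991 ≈ -1.2450e-6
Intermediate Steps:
1/(t(459, -605) - 803238) = 1/(1/(-605) - 803238) = 1/(-1/605 - 803238) = 1/(-485958991/605) = -605/485958991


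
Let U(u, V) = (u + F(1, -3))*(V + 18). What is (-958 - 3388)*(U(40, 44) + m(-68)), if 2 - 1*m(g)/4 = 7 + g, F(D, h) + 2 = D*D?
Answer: -11603820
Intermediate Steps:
F(D, h) = -2 + D² (F(D, h) = -2 + D*D = -2 + D²)
U(u, V) = (-1 + u)*(18 + V) (U(u, V) = (u + (-2 + 1²))*(V + 18) = (u + (-2 + 1))*(18 + V) = (u - 1)*(18 + V) = (-1 + u)*(18 + V))
m(g) = -20 - 4*g (m(g) = 8 - 4*(7 + g) = 8 + (-28 - 4*g) = -20 - 4*g)
(-958 - 3388)*(U(40, 44) + m(-68)) = (-958 - 3388)*((-18 - 1*44 + 18*40 + 44*40) + (-20 - 4*(-68))) = -4346*((-18 - 44 + 720 + 1760) + (-20 + 272)) = -4346*(2418 + 252) = -4346*2670 = -11603820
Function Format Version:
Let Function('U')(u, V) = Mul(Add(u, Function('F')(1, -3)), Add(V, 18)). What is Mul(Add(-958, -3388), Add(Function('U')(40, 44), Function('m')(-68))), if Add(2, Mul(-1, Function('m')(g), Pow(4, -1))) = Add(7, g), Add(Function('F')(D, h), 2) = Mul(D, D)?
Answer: -11603820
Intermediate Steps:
Function('F')(D, h) = Add(-2, Pow(D, 2)) (Function('F')(D, h) = Add(-2, Mul(D, D)) = Add(-2, Pow(D, 2)))
Function('U')(u, V) = Mul(Add(-1, u), Add(18, V)) (Function('U')(u, V) = Mul(Add(u, Add(-2, Pow(1, 2))), Add(V, 18)) = Mul(Add(u, Add(-2, 1)), Add(18, V)) = Mul(Add(u, -1), Add(18, V)) = Mul(Add(-1, u), Add(18, V)))
Function('m')(g) = Add(-20, Mul(-4, g)) (Function('m')(g) = Add(8, Mul(-4, Add(7, g))) = Add(8, Add(-28, Mul(-4, g))) = Add(-20, Mul(-4, g)))
Mul(Add(-958, -3388), Add(Function('U')(40, 44), Function('m')(-68))) = Mul(Add(-958, -3388), Add(Add(-18, Mul(-1, 44), Mul(18, 40), Mul(44, 40)), Add(-20, Mul(-4, -68)))) = Mul(-4346, Add(Add(-18, -44, 720, 1760), Add(-20, 272))) = Mul(-4346, Add(2418, 252)) = Mul(-4346, 2670) = -11603820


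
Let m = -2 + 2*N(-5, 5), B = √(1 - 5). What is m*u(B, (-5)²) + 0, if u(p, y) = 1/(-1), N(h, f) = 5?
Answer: -8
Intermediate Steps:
B = 2*I (B = √(-4) = 2*I ≈ 2.0*I)
m = 8 (m = -2 + 2*5 = -2 + 10 = 8)
u(p, y) = -1
m*u(B, (-5)²) + 0 = 8*(-1) + 0 = -8 + 0 = -8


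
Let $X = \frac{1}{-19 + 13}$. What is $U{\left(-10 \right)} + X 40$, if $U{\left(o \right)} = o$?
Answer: $- \frac{50}{3} \approx -16.667$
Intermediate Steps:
$X = - \frac{1}{6}$ ($X = \frac{1}{-6} = - \frac{1}{6} \approx -0.16667$)
$U{\left(-10 \right)} + X 40 = -10 - \frac{20}{3} = - \frac{50}{3}$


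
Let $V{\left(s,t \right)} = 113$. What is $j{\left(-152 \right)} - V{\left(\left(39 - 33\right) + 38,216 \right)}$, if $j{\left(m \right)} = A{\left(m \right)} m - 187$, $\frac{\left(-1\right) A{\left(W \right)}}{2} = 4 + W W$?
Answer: $7024532$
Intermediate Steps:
$A{\left(W \right)} = -8 - 2 W^{2}$ ($A{\left(W \right)} = - 2 \left(4 + W W\right) = - 2 \left(4 + W^{2}\right) = -8 - 2 W^{2}$)
$j{\left(m \right)} = -187 + m \left(-8 - 2 m^{2}\right)$ ($j{\left(m \right)} = \left(-8 - 2 m^{2}\right) m - 187 = m \left(-8 - 2 m^{2}\right) - 187 = -187 + m \left(-8 - 2 m^{2}\right)$)
$j{\left(-152 \right)} - V{\left(\left(39 - 33\right) + 38,216 \right)} = \left(-187 - - 304 \left(4 + \left(-152\right)^{2}\right)\right) - 113 = \left(-187 - - 304 \left(4 + 23104\right)\right) - 113 = \left(-187 - \left(-304\right) 23108\right) - 113 = \left(-187 + 7024832\right) - 113 = 7024645 - 113 = 7024532$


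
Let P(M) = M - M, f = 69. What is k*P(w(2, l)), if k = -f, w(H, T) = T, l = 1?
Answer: 0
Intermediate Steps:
P(M) = 0
k = -69 (k = -1*69 = -69)
k*P(w(2, l)) = -69*0 = 0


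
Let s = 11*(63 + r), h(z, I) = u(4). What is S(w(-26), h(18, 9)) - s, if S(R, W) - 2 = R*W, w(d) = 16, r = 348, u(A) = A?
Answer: -4455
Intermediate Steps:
h(z, I) = 4
S(R, W) = 2 + R*W
s = 4521 (s = 11*(63 + 348) = 11*411 = 4521)
S(w(-26), h(18, 9)) - s = (2 + 16*4) - 1*4521 = (2 + 64) - 4521 = 66 - 4521 = -4455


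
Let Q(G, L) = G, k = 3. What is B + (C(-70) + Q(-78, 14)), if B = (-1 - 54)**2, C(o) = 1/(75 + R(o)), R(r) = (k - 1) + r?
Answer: 20630/7 ≈ 2947.1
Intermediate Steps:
R(r) = 2 + r (R(r) = (3 - 1) + r = 2 + r)
C(o) = 1/(77 + o) (C(o) = 1/(75 + (2 + o)) = 1/(77 + o))
B = 3025 (B = (-55)**2 = 3025)
B + (C(-70) + Q(-78, 14)) = 3025 + (1/(77 - 70) - 78) = 3025 + (1/7 - 78) = 3025 - 545/7 = 20630/7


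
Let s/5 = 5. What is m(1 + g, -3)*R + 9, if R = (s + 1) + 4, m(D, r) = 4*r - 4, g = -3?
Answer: -471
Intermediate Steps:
s = 25 (s = 5*5 = 25)
m(D, r) = -4 + 4*r
R = 30 (R = (25 + 1) + 4 = 26 + 4 = 30)
m(1 + g, -3)*R + 9 = (-4 + 4*(-3))*30 + 9 = (-4 - 12)*30 + 9 = -16*30 + 9 = -480 + 9 = -471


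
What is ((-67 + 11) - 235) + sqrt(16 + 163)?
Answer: -291 + sqrt(179) ≈ -277.62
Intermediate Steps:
((-67 + 11) - 235) + sqrt(16 + 163) = (-56 - 235) + sqrt(179) = -291 + sqrt(179)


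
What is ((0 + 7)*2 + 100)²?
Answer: 12996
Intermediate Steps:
((0 + 7)*2 + 100)² = (7*2 + 100)² = (14 + 100)² = 114² = 12996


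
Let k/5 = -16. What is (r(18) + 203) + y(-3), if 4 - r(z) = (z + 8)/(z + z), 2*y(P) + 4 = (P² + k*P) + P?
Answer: 5891/18 ≈ 327.28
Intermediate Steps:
k = -80 (k = 5*(-16) = -80)
y(P) = -2 + P²/2 - 79*P/2 (y(P) = -2 + ((P² - 80*P) + P)/2 = -2 + (P² - 79*P)/2 = -2 + (P²/2 - 79*P/2) = -2 + P²/2 - 79*P/2)
r(z) = 4 - (8 + z)/(2*z) (r(z) = 4 - (z + 8)/(z + z) = 4 - (8 + z)/(2*z))
(r(18) + 203) + y(-3) = ((7/2 - 4/18) + 203) + (-2 + (½)*(-3)² - 79/2*(-3)) = ((7/2 - 4*1/18) + 203) + (-2 + (½)*9 + 237/2) = ((7/2 - 2/9) + 203) + (-2 + 9/2 + 237/2) = (59/18 + 203) + 121 = 3713/18 + 121 = 5891/18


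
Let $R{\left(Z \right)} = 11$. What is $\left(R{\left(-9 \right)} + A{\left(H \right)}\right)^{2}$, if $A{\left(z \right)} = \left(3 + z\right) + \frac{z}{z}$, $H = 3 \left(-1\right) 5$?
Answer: $0$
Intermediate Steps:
$H = -15$ ($H = \left(-3\right) 5 = -15$)
$A{\left(z \right)} = 4 + z$ ($A{\left(z \right)} = \left(3 + z\right) + 1 = 4 + z$)
$\left(R{\left(-9 \right)} + A{\left(H \right)}\right)^{2} = \left(11 + \left(4 - 15\right)\right)^{2} = \left(11 - 11\right)^{2} = 0^{2} = 0$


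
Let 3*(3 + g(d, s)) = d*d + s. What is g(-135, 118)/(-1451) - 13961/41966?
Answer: -830176877/182677998 ≈ -4.5445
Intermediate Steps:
g(d, s) = -3 + s/3 + d²/3 (g(d, s) = -3 + (d*d + s)/3 = -3 + (d² + s)/3 = -3 + (s + d²)/3 = -3 + (s/3 + d²/3) = -3 + s/3 + d²/3)
g(-135, 118)/(-1451) - 13961/41966 = (-3 + (⅓)*118 + (⅓)*(-135)²)/(-1451) - 13961/41966 = (-3 + 118/3 + (⅓)*18225)*(-1/1451) - 13961*1/41966 = (-3 + 118/3 + 6075)*(-1/1451) - 13961/41966 = (18334/3)*(-1/1451) - 13961/41966 = -18334/4353 - 13961/41966 = -830176877/182677998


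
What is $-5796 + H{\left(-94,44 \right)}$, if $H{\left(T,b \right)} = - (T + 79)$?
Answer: $-5781$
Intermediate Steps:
$H{\left(T,b \right)} = -79 - T$ ($H{\left(T,b \right)} = - (79 + T) = -79 - T$)
$-5796 + H{\left(-94,44 \right)} = -5796 - -15 = -5796 + \left(-79 + 94\right) = -5796 + 15 = -5781$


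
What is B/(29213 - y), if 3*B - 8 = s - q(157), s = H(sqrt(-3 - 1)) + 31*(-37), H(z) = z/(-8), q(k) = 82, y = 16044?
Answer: -407/13169 - I/158028 ≈ -0.030906 - 6.328e-6*I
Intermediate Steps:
H(z) = -z/8 (H(z) = z*(-1/8) = -z/8)
s = -1147 - I/4 (s = -sqrt(-3 - 1)/8 + 31*(-37) = -I/4 - 1147 = -1147 - I/4 ≈ -1147.0 - 0.25*I)
B = -407 - I/12 (B = 8/3 + ((-1147 - I/4) - 1*82)/3 = 8/3 + ((-1147 - I/4) - 82)/3 = 8/3 + (-1229 - I/4)/3 = 8/3 + (-1229/3 - I/12) = -407 - I/12 ≈ -407.0 - 0.083333*I)
B/(29213 - y) = (-407 - I/12)/(29213 - 1*16044) = (-407 - I/12)/(29213 - 16044) = (-407 - I/12)/13169 = (-407 - I/12)*(1/13169) = -407/13169 - I/158028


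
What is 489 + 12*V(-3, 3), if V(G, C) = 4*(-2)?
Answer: 393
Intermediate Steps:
V(G, C) = -8
489 + 12*V(-3, 3) = 489 + 12*(-8) = 489 - 96 = 393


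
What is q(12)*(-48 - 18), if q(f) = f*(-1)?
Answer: 792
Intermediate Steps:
q(f) = -f
q(12)*(-48 - 18) = (-1*12)*(-48 - 18) = -12*(-66) = 792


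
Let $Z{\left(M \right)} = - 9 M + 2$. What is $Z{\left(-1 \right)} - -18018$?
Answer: $18029$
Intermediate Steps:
$Z{\left(M \right)} = 2 - 9 M$
$Z{\left(-1 \right)} - -18018 = \left(2 - -9\right) - -18018 = \left(2 + 9\right) + 18018 = 11 + 18018 = 18029$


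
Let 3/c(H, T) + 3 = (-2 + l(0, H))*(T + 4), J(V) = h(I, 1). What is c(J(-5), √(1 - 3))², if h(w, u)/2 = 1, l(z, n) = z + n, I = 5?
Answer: 1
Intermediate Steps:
l(z, n) = n + z
h(w, u) = 2 (h(w, u) = 2*1 = 2)
J(V) = 2
c(H, T) = 3/(-3 + (-2 + H)*(4 + T)) (c(H, T) = 3/(-3 + (-2 + (H + 0))*(T + 4)) = 3/(-3 + (-2 + H)*(4 + T)))
c(J(-5), √(1 - 3))² = (3/(-11 - 2*√(1 - 3) + 4*2 + 2*√(1 - 3)))² = (3/(-11 - 2*I*√2 + 8 + 2*√(-2)))² = (3/(-11 - 2*I*√2 + 8 + 2*(I*√2)))² = (3/(-11 - 2*I*√2 + 8 + 2*I*√2))² = (3/(-3))² = (3*(-⅓))² = (-1)² = 1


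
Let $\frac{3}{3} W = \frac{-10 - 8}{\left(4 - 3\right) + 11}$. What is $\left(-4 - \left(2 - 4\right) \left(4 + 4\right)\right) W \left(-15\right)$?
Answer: $270$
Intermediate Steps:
$W = - \frac{3}{2}$ ($W = \frac{-10 - 8}{\left(4 - 3\right) + 11} = - \frac{18}{1 + 11} = - \frac{18}{12} = \left(-18\right) \frac{1}{12} = - \frac{3}{2} \approx -1.5$)
$\left(-4 - \left(2 - 4\right) \left(4 + 4\right)\right) W \left(-15\right) = \left(-4 - \left(2 - 4\right) \left(4 + 4\right)\right) \left(- \frac{3}{2}\right) \left(-15\right) = \left(-4 - \left(-2\right) 8\right) \left(- \frac{3}{2}\right) \left(-15\right) = \left(-4 - -16\right) \left(- \frac{3}{2}\right) \left(-15\right) = \left(-4 + 16\right) \left(- \frac{3}{2}\right) \left(-15\right) = 12 \left(- \frac{3}{2}\right) \left(-15\right) = \left(-18\right) \left(-15\right) = 270$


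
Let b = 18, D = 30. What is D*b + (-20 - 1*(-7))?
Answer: 527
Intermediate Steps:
D*b + (-20 - 1*(-7)) = 30*18 + (-20 - 1*(-7)) = 540 + (-20 + 7) = 540 - 13 = 527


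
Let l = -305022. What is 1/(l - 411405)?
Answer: -1/716427 ≈ -1.3958e-6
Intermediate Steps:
1/(l - 411405) = 1/(-305022 - 411405) = 1/(-716427) = -1/716427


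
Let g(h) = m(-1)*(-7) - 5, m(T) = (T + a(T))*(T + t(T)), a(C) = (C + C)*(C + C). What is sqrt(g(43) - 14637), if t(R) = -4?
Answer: I*sqrt(14537) ≈ 120.57*I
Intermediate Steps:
a(C) = 4*C**2 (a(C) = (2*C)*(2*C) = 4*C**2)
m(T) = (-4 + T)*(T + 4*T**2) (m(T) = (T + 4*T**2)*(T - 4) = (T + 4*T**2)*(-4 + T) = (-4 + T)*(T + 4*T**2))
g(h) = 100 (g(h) = -(-4 - 15*(-1) + 4*(-1)**2)*(-7) - 5 = -(-4 + 15 + 4*1)*(-7) - 5 = -(-4 + 15 + 4)*(-7) - 5 = -1*15*(-7) - 5 = -15*(-7) - 5 = 105 - 5 = 100)
sqrt(g(43) - 14637) = sqrt(100 - 14637) = sqrt(-14537) = I*sqrt(14537)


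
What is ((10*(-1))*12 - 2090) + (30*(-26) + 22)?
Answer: -2968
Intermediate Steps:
((10*(-1))*12 - 2090) + (30*(-26) + 22) = (-10*12 - 2090) + (-780 + 22) = (-120 - 2090) - 758 = -2210 - 758 = -2968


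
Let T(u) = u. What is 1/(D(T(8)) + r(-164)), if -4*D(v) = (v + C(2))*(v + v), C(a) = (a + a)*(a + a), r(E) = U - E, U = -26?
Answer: 1/42 ≈ 0.023810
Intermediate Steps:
r(E) = -26 - E
C(a) = 4*a² (C(a) = (2*a)*(2*a) = 4*a²)
D(v) = -v*(16 + v)/2 (D(v) = -(v + 4*2²)*(v + v)/4 = -(v + 4*4)*2*v/4 = -(v + 16)*2*v/4 = -(16 + v)*2*v/4 = -v*(16 + v)/2)
1/(D(T(8)) + r(-164)) = 1/(-½*8*(16 + 8) + (-26 - 1*(-164))) = 1/(-½*8*24 + (-26 + 164)) = 1/(-96 + 138) = 1/42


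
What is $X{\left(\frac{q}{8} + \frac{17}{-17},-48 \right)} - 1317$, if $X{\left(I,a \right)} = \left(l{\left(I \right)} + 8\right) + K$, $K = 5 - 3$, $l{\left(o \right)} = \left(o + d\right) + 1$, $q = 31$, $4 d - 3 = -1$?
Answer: $- \frac{10421}{8} \approx -1302.6$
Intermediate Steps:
$d = \frac{1}{2}$ ($d = \frac{3}{4} + \frac{1}{4} \left(-1\right) = \frac{3}{4} - \frac{1}{4} = \frac{1}{2} \approx 0.5$)
$l{\left(o \right)} = \frac{3}{2} + o$ ($l{\left(o \right)} = \left(o + \frac{1}{2}\right) + 1 = \left(\frac{1}{2} + o\right) + 1 = \frac{3}{2} + o$)
$K = 2$ ($K = 5 - 3 = 2$)
$X{\left(I,a \right)} = \frac{23}{2} + I$ ($X{\left(I,a \right)} = \left(\left(\frac{3}{2} + I\right) + 8\right) + 2 = \left(\frac{19}{2} + I\right) + 2 = \frac{23}{2} + I$)
$X{\left(\frac{q}{8} + \frac{17}{-17},-48 \right)} - 1317 = \left(\frac{23}{2} + \left(\frac{31}{8} + \frac{17}{-17}\right)\right) - 1317 = \left(\frac{23}{2} + \left(31 \cdot \frac{1}{8} + 17 \left(- \frac{1}{17}\right)\right)\right) - 1317 = \left(\frac{23}{2} + \left(\frac{31}{8} - 1\right)\right) - 1317 = \left(\frac{23}{2} + \frac{23}{8}\right) - 1317 = \frac{115}{8} - 1317 = - \frac{10421}{8}$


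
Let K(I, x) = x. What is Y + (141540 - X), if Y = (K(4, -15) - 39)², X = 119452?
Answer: 25004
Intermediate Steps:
Y = 2916 (Y = (-15 - 39)² = (-54)² = 2916)
Y + (141540 - X) = 2916 + (141540 - 1*119452) = 2916 + (141540 - 119452) = 2916 + 22088 = 25004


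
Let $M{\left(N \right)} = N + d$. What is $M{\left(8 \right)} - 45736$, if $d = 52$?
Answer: $-45676$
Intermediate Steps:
$M{\left(N \right)} = 52 + N$ ($M{\left(N \right)} = N + 52 = 52 + N$)
$M{\left(8 \right)} - 45736 = \left(52 + 8\right) - 45736 = 60 - 45736 = -45676$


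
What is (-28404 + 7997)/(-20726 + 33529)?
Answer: -20407/12803 ≈ -1.5939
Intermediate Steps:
(-28404 + 7997)/(-20726 + 33529) = -20407/12803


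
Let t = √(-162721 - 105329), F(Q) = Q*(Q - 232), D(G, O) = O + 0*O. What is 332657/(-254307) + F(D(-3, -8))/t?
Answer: -332657/254307 - 64*I*√10722/1787 ≈ -1.3081 - 3.7085*I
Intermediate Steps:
D(G, O) = O (D(G, O) = O + 0 = O)
F(Q) = Q*(-232 + Q)
t = 5*I*√10722 (t = √(-268050) = 5*I*√10722 ≈ 517.74*I)
332657/(-254307) + F(D(-3, -8))/t = 332657/(-254307) + (-8*(-232 - 8))/((5*I*√10722)) = 332657*(-1/254307) + (-8*(-240))*(-I*√10722/53610) = -332657/254307 + 1920*(-I*√10722/53610) = -332657/254307 - 64*I*√10722/1787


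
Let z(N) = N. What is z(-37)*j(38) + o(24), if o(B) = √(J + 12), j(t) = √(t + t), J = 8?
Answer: -74*√19 + 2*√5 ≈ -318.09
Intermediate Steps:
j(t) = √2*√t (j(t) = √(2*t) = √2*√t)
o(B) = 2*√5 (o(B) = √(8 + 12) = √20 = 2*√5)
z(-37)*j(38) + o(24) = -37*√2*√38 + 2*√5 = -74*√19 + 2*√5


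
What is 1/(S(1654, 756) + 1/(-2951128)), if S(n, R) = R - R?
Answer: -2951128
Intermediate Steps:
S(n, R) = 0
1/(S(1654, 756) + 1/(-2951128)) = 1/(0 + 1/(-2951128)) = 1/(0 - 1/2951128) = 1/(-1/2951128) = -2951128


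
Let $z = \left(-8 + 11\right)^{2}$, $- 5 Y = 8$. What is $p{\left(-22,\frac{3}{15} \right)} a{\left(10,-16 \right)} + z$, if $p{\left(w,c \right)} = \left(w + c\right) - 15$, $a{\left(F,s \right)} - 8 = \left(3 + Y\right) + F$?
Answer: $- \frac{17623}{25} \approx -704.92$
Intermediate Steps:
$Y = - \frac{8}{5}$ ($Y = \left(- \frac{1}{5}\right) 8 = - \frac{8}{5} \approx -1.6$)
$z = 9$ ($z = 3^{2} = 9$)
$a{\left(F,s \right)} = \frac{47}{5} + F$ ($a{\left(F,s \right)} = 8 + \left(\left(3 - \frac{8}{5}\right) + F\right) = 8 + \left(\frac{7}{5} + F\right) = \frac{47}{5} + F$)
$p{\left(w,c \right)} = -15 + c + w$ ($p{\left(w,c \right)} = \left(c + w\right) - 15 = -15 + c + w$)
$p{\left(-22,\frac{3}{15} \right)} a{\left(10,-16 \right)} + z = \left(-15 + \frac{3}{15} - 22\right) \left(\frac{47}{5} + 10\right) + 9 = \left(-15 + 3 \cdot \frac{1}{15} - 22\right) \frac{97}{5} + 9 = \left(-15 + \frac{1}{5} - 22\right) \frac{97}{5} + 9 = \left(- \frac{184}{5}\right) \frac{97}{5} + 9 = - \frac{17848}{25} + 9 = - \frac{17623}{25}$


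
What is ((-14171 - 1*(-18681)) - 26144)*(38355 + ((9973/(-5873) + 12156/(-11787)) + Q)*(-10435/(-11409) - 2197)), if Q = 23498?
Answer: 293652128429674581203566/263262868953 ≈ 1.1154e+12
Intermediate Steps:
((-14171 - 1*(-18681)) - 26144)*(38355 + ((9973/(-5873) + 12156/(-11787)) + Q)*(-10435/(-11409) - 2197)) = ((-14171 - 1*(-18681)) - 26144)*(38355 + ((9973/(-5873) + 12156/(-11787)) + 23498)*(-10435/(-11409) - 2197)) = ((-14171 + 18681) - 26144)*(38355 + ((9973*(-1/5873) + 12156*(-1/11787)) + 23498)*(-10435*(-1/11409) - 2197)) = (4510 - 26144)*(38355 + ((-9973/5873 - 4052/3929) + 23498)*(10435/11409 - 2197)) = -21634*(38355 + (-62981313/23075017 + 23498)*(-25055138/11409)) = -21634*(38355 + (542153768153/23075017)*(-25055138/11409)) = -21634*(38355 - 13583737478293420114/263262868953) = -21634*(-13573640030954727799/263262868953) = 293652128429674581203566/263262868953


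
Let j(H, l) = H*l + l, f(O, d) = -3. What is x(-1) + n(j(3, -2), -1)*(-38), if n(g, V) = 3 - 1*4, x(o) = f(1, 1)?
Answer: 35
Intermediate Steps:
x(o) = -3
j(H, l) = l + H*l
n(g, V) = -1 (n(g, V) = 3 - 4 = -1)
x(-1) + n(j(3, -2), -1)*(-38) = -3 - 1*(-38) = -3 + 38 = 35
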